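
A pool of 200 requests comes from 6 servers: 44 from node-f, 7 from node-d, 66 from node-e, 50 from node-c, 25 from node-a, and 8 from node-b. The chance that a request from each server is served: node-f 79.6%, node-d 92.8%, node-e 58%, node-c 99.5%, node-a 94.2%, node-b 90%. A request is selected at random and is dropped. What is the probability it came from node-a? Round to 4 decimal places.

0.0365

Taking complements, P(dropped | each) = node-f 0.204, node-d 0.072, node-e 0.42, node-c 0.005, node-a 0.058, node-b 0.1.
By Bayes' rule, posterior ∝ prior × likelihood:
  node-f: 0.22 × 0.204 = 0.04488
  node-d: 0.035 × 0.072 = 0.00252
  node-e: 0.33 × 0.42 = 0.1386
  node-c: 0.25 × 0.005 = 0.00125
  node-a: 0.125 × 0.058 = 0.00725
  node-b: 0.04 × 0.1 = 0.004
Sum = 0.1985.
P(node-a | evidence) = 0.00725 / 0.1985 ≈ 0.0365.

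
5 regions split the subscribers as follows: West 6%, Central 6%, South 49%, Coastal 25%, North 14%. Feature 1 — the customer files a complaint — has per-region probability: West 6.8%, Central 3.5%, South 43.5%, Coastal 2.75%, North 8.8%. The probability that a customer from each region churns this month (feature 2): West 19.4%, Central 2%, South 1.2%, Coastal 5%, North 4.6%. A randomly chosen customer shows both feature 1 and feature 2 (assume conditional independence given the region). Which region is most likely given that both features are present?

Unnormalized posteriors (prior × likelihood):
  West: 0.06 × 0.068 × 0.194 = 0.00079152
  Central: 0.06 × 0.035 × 0.02 = 0.000042
  South: 0.49 × 0.435 × 0.012 = 0.0025578
  Coastal: 0.25 × 0.0275 × 0.05 = 0.00034375
  North: 0.14 × 0.088 × 0.046 = 0.00056672
Normalizing constant = 0.00430179.
Largest term belongs to South, so South is most probable.

South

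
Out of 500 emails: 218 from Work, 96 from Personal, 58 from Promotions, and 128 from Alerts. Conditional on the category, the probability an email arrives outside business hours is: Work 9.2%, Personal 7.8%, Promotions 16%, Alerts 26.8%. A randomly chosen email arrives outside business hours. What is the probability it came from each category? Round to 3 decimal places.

Work 0.282, Personal 0.105, Promotions 0.130, Alerts 0.482

By Bayes' rule, posterior ∝ prior × likelihood:
  Work: 0.436 × 0.092 = 0.040112
  Personal: 0.192 × 0.078 = 0.014976
  Promotions: 0.116 × 0.16 = 0.01856
  Alerts: 0.256 × 0.268 = 0.068608
Sum = 0.142256.
P(Work | off-hours) = 0.040112/0.142256 ≈ 0.282
P(Personal | off-hours) = 0.014976/0.142256 ≈ 0.105
P(Promotions | off-hours) = 0.01856/0.142256 ≈ 0.130
P(Alerts | off-hours) = 0.068608/0.142256 ≈ 0.482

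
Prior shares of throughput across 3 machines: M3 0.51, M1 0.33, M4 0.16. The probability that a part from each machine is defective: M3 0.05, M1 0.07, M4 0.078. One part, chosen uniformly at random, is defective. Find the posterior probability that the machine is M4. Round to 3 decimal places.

Compute prior × likelihood for every hypothesis:
  M3: 0.51 × 0.05 = 0.0255
  M1: 0.33 × 0.07 = 0.0231
  M4: 0.16 × 0.078 = 0.01248
Sum = 0.06108.
P(M4 | evidence) = 0.01248 / 0.06108 ≈ 0.204.

0.204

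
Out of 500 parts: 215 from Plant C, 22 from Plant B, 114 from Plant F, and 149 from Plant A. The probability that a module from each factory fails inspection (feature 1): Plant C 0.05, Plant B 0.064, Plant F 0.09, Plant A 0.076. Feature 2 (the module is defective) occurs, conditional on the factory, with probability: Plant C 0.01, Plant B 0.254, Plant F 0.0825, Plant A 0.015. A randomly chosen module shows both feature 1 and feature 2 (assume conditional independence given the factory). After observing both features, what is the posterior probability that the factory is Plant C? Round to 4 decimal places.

By Bayes' rule, posterior ∝ prior × likelihood:
  Plant C: 0.43 × 0.05 × 0.01 = 0.000215
  Plant B: 0.044 × 0.064 × 0.254 = 0.000715264
  Plant F: 0.228 × 0.09 × 0.0825 = 0.0016929
  Plant A: 0.298 × 0.076 × 0.015 = 0.00033972
Normalizing constant = 0.002962884.
P(Plant C | evidence) = 0.000215 / 0.002962884 ≈ 0.0726.

0.0726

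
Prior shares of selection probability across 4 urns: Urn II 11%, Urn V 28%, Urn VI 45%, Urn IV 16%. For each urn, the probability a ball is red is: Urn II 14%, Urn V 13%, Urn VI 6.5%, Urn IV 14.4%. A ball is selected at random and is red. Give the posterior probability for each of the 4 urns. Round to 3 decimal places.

Compute prior × likelihood for every hypothesis:
  Urn II: 0.11 × 0.14 = 0.0154
  Urn V: 0.28 × 0.13 = 0.0364
  Urn VI: 0.45 × 0.065 = 0.02925
  Urn IV: 0.16 × 0.144 = 0.02304
Total = 0.10409.
P(Urn II | red) = 0.0154/0.10409 ≈ 0.148
P(Urn V | red) = 0.0364/0.10409 ≈ 0.350
P(Urn VI | red) = 0.02925/0.10409 ≈ 0.281
P(Urn IV | red) = 0.02304/0.10409 ≈ 0.221

Urn II 0.148, Urn V 0.350, Urn VI 0.281, Urn IV 0.221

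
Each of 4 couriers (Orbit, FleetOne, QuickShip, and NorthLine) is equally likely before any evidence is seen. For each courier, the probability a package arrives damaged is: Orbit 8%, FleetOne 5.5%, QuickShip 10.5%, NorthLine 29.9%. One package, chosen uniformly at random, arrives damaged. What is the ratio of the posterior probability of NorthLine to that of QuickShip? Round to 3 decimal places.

2.848

With a uniform prior (1/4 each), posterior ∝ likelihood:
  Orbit: 0.08
  FleetOne: 0.055
  QuickShip: 0.105
  NorthLine: 0.299
Sum = 0.539.
The ratio is 0.299 / 0.105 (the normalizer cancels) = 2.848.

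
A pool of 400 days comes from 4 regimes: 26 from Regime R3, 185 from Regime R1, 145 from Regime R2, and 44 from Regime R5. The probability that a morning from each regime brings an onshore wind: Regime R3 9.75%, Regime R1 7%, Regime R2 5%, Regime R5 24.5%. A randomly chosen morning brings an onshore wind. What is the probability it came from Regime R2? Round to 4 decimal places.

0.2163

Prior × likelihood for each hypothesis:
  Regime R3: 0.065 × 0.0975 = 0.0063375
  Regime R1: 0.4625 × 0.07 = 0.032375
  Regime R2: 0.3625 × 0.05 = 0.018125
  Regime R5: 0.11 × 0.245 = 0.02695
Normalizing constant = 0.0837875.
P(Regime R2 | evidence) = 0.018125 / 0.0837875 ≈ 0.2163.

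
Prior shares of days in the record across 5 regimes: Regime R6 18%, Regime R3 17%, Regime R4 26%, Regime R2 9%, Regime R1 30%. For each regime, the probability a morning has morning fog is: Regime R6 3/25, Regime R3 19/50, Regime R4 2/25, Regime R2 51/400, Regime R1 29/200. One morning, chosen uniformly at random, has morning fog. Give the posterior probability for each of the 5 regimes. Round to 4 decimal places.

Compute prior × likelihood for every hypothesis:
  Regime R6: 0.18 × 0.12 = 0.0216
  Regime R3: 0.17 × 0.38 = 0.0646
  Regime R4: 0.26 × 0.08 = 0.0208
  Regime R2: 0.09 × 0.1275 = 0.011475
  Regime R1: 0.3 × 0.145 = 0.0435
Normalizing constant = 0.161975.
P(Regime R6 | fog) = 0.0216/0.161975 ≈ 0.1334
P(Regime R3 | fog) = 0.0646/0.161975 ≈ 0.3988
P(Regime R4 | fog) = 0.0208/0.161975 ≈ 0.1284
P(Regime R2 | fog) = 0.011475/0.161975 ≈ 0.0708
P(Regime R1 | fog) = 0.0435/0.161975 ≈ 0.2686

Regime R6 0.1334, Regime R3 0.3988, Regime R4 0.1284, Regime R2 0.0708, Regime R1 0.2686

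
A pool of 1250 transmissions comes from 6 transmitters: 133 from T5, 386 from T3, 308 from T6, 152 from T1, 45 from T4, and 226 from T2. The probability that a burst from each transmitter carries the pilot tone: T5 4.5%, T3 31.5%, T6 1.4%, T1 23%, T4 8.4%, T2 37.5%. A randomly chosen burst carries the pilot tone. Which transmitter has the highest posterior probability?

Prior × likelihood for each hypothesis:
  T5: 0.1064 × 0.045 = 0.004788
  T3: 0.3088 × 0.315 = 0.097272
  T6: 0.2464 × 0.014 = 0.0034496
  T1: 0.1216 × 0.23 = 0.027968
  T4: 0.036 × 0.084 = 0.003024
  T2: 0.1808 × 0.375 = 0.0678
Normalizing constant = 0.2043016.
Largest term belongs to T3, so T3 is most probable.

T3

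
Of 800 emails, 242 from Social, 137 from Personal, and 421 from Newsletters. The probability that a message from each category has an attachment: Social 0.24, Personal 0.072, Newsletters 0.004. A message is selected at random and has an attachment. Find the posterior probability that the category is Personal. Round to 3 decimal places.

Compute prior × likelihood for every hypothesis:
  Social: 0.3025 × 0.24 = 0.0726
  Personal: 0.17125 × 0.072 = 0.01233
  Newsletters: 0.52625 × 0.004 = 0.002105
Normalizing constant = 0.087035.
P(Personal | evidence) = 0.01233 / 0.087035 ≈ 0.142.

0.142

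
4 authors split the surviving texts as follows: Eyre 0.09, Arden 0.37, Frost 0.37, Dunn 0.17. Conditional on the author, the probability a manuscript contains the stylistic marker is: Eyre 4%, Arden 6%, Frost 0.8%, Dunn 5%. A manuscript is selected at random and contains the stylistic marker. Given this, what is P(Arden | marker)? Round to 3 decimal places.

0.596

By Bayes' rule, posterior ∝ prior × likelihood:
  Eyre: 0.09 × 0.04 = 0.0036
  Arden: 0.37 × 0.06 = 0.0222
  Frost: 0.37 × 0.008 = 0.00296
  Dunn: 0.17 × 0.05 = 0.0085
Sum = 0.03726.
P(Arden | evidence) = 0.0222 / 0.03726 ≈ 0.596.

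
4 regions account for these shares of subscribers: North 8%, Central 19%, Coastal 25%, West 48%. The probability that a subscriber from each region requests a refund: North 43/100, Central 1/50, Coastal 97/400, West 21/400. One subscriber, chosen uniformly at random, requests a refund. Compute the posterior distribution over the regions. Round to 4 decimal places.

Unnormalized posteriors (prior × likelihood):
  North: 0.08 × 0.43 = 0.0344
  Central: 0.19 × 0.02 = 0.0038
  Coastal: 0.25 × 0.2425 = 0.060625
  West: 0.48 × 0.0525 = 0.0252
Normalizing constant = 0.124025.
P(North | refund) = 0.0344/0.124025 ≈ 0.2774
P(Central | refund) = 0.0038/0.124025 ≈ 0.0306
P(Coastal | refund) = 0.060625/0.124025 ≈ 0.4888
P(West | refund) = 0.0252/0.124025 ≈ 0.2032

North 0.2774, Central 0.0306, Coastal 0.4888, West 0.2032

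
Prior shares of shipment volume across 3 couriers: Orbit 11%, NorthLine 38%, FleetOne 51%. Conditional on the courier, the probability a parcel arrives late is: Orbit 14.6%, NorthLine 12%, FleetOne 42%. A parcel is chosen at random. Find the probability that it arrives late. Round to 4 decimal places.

Unnormalized posteriors (prior × likelihood):
  Orbit: 0.11 × 0.146 = 0.01606
  NorthLine: 0.38 × 0.12 = 0.0456
  FleetOne: 0.51 × 0.42 = 0.2142
P(late) = 0.01606 + 0.0456 + 0.2142 = 0.27586 → 0.2759.

0.2759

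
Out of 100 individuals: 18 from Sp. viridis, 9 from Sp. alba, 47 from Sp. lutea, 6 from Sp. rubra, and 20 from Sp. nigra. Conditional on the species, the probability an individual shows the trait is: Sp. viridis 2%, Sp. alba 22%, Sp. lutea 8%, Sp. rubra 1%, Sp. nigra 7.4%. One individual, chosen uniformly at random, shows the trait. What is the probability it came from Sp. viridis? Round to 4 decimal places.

0.0471

Unnormalized posteriors (prior × likelihood):
  Sp. viridis: 0.18 × 0.02 = 0.0036
  Sp. alba: 0.09 × 0.22 = 0.0198
  Sp. lutea: 0.47 × 0.08 = 0.0376
  Sp. rubra: 0.06 × 0.01 = 0.0006
  Sp. nigra: 0.2 × 0.074 = 0.0148
Total = 0.0764.
P(Sp. viridis | evidence) = 0.0036 / 0.0764 ≈ 0.0471.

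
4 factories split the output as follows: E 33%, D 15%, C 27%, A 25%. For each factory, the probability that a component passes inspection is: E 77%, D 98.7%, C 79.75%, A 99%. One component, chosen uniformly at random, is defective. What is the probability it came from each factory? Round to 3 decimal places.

Taking complements, P(defective | each) = E 0.23, D 0.013, C 0.2025, A 0.01.
Compute prior × likelihood for every hypothesis:
  E: 0.33 × 0.23 = 0.0759
  D: 0.15 × 0.013 = 0.00195
  C: 0.27 × 0.2025 = 0.054675
  A: 0.25 × 0.01 = 0.0025
Sum = 0.135025.
P(E | defective) = 0.0759/0.135025 ≈ 0.562
P(D | defective) = 0.00195/0.135025 ≈ 0.014
P(C | defective) = 0.054675/0.135025 ≈ 0.405
P(A | defective) = 0.0025/0.135025 ≈ 0.019
(Check: 0.562+0.014+0.405+0.019 = 1.000.)

E 0.562, D 0.014, C 0.405, A 0.019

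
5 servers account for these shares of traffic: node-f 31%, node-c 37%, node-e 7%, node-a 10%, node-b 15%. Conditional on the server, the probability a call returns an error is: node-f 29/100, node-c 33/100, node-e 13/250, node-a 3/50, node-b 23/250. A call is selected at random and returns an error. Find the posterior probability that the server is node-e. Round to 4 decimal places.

Prior × likelihood for each hypothesis:
  node-f: 0.31 × 0.29 = 0.0899
  node-c: 0.37 × 0.33 = 0.1221
  node-e: 0.07 × 0.052 = 0.00364
  node-a: 0.1 × 0.06 = 0.006
  node-b: 0.15 × 0.092 = 0.0138
Total = 0.23544.
P(node-e | evidence) = 0.00364 / 0.23544 ≈ 0.0155.

0.0155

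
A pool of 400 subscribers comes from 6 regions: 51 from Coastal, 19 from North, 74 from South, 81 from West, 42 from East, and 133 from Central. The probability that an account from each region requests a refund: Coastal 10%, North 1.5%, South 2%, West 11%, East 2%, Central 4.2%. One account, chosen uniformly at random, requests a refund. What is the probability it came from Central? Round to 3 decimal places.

0.252

Unnormalized posteriors (prior × likelihood):
  Coastal: 0.1275 × 0.1 = 0.01275
  North: 0.0475 × 0.015 = 0.0007125
  South: 0.185 × 0.02 = 0.0037
  West: 0.2025 × 0.11 = 0.022275
  East: 0.105 × 0.02 = 0.0021
  Central: 0.3325 × 0.042 = 0.013965
Normalizing constant = 0.0555025.
P(Central | evidence) = 0.013965 / 0.0555025 ≈ 0.252.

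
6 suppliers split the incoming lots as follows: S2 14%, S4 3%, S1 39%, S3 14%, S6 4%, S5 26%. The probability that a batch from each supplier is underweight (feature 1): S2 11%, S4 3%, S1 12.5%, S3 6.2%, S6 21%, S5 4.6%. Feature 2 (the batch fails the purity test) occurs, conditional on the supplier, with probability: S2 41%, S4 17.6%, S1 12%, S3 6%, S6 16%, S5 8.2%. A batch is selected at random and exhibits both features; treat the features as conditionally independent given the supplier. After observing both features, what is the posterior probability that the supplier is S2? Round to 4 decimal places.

By Bayes' rule, posterior ∝ prior × likelihood:
  S2: 0.14 × 0.11 × 0.41 = 0.006314
  S4: 0.03 × 0.03 × 0.176 = 0.0001584
  S1: 0.39 × 0.125 × 0.12 = 0.00585
  S3: 0.14 × 0.062 × 0.06 = 0.0005208
  S6: 0.04 × 0.21 × 0.16 = 0.001344
  S5: 0.26 × 0.046 × 0.082 = 0.00098072
Sum = 0.01516792.
P(S2 | evidence) = 0.006314 / 0.01516792 ≈ 0.4163.

0.4163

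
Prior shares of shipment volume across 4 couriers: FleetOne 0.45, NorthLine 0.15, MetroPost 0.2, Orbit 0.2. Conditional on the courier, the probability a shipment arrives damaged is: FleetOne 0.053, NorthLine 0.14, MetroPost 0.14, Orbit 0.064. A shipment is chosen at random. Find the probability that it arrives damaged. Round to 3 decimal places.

By Bayes' rule, posterior ∝ prior × likelihood:
  FleetOne: 0.45 × 0.053 = 0.02385
  NorthLine: 0.15 × 0.14 = 0.021
  MetroPost: 0.2 × 0.14 = 0.028
  Orbit: 0.2 × 0.064 = 0.0128
P(damaged) = 0.02385 + 0.021 + 0.028 + 0.0128 = 0.08565 → 0.086.

0.086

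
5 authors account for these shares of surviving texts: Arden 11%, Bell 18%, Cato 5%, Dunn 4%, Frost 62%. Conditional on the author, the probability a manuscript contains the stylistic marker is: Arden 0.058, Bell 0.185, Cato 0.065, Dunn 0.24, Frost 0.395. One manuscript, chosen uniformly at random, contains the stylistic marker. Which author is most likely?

By Bayes' rule, posterior ∝ prior × likelihood:
  Arden: 0.11 × 0.058 = 0.00638
  Bell: 0.18 × 0.185 = 0.0333
  Cato: 0.05 × 0.065 = 0.00325
  Dunn: 0.04 × 0.24 = 0.0096
  Frost: 0.62 × 0.395 = 0.2449
Sum = 0.29743.
Largest term belongs to Frost, so Frost is most probable.

Frost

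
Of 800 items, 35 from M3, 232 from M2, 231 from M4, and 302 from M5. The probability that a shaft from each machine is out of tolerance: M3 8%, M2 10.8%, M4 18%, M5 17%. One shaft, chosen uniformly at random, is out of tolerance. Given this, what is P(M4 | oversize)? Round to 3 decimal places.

0.344

By Bayes' rule, posterior ∝ prior × likelihood:
  M3: 0.04375 × 0.08 = 0.0035
  M2: 0.29 × 0.108 = 0.03132
  M4: 0.28875 × 0.18 = 0.051975
  M5: 0.3775 × 0.17 = 0.064175
Normalizing constant = 0.15097.
P(M4 | evidence) = 0.051975 / 0.15097 ≈ 0.344.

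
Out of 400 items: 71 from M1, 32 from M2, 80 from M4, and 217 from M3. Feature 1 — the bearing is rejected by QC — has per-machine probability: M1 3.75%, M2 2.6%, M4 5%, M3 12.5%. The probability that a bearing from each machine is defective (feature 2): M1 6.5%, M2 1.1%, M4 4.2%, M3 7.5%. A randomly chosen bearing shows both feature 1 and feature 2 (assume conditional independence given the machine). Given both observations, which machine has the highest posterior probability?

M3

Unnormalized posteriors (prior × likelihood):
  M1: 0.1775 × 0.0375 × 0.065 = 0.00043265625
  M2: 0.08 × 0.026 × 0.011 = 0.00002288
  M4: 0.2 × 0.05 × 0.042 = 0.00042
  M3: 0.5425 × 0.125 × 0.075 = 0.0050859375
Normalizing constant = 0.00596147375.
Largest term belongs to M3, so M3 is most probable.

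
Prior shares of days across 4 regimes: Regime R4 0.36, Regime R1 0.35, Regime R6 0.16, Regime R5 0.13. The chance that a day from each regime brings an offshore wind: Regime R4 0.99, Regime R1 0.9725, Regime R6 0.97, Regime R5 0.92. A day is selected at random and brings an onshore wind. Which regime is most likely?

Regime R5

Taking complements, P(onshore | each) = Regime R4 0.01, Regime R1 0.0275, Regime R6 0.03, Regime R5 0.08.
Prior × likelihood for each hypothesis:
  Regime R4: 0.36 × 0.01 = 0.0036
  Regime R1: 0.35 × 0.0275 = 0.009625
  Regime R6: 0.16 × 0.03 = 0.0048
  Regime R5: 0.13 × 0.08 = 0.0104
Normalizing constant = 0.028425.
Largest term belongs to Regime R5, so Regime R5 is most probable.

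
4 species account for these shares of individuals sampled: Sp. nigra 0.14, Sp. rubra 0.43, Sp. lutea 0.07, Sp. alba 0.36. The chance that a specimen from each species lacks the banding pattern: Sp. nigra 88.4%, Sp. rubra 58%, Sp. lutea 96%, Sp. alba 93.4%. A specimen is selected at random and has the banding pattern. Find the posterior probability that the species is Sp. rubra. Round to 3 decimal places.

0.808

Taking complements, P(banded | each) = Sp. nigra 0.116, Sp. rubra 0.42, Sp. lutea 0.04, Sp. alba 0.066.
By Bayes' rule, posterior ∝ prior × likelihood:
  Sp. nigra: 0.14 × 0.116 = 0.01624
  Sp. rubra: 0.43 × 0.42 = 0.1806
  Sp. lutea: 0.07 × 0.04 = 0.0028
  Sp. alba: 0.36 × 0.066 = 0.02376
Sum = 0.2234.
P(Sp. rubra | evidence) = 0.1806 / 0.2234 ≈ 0.808.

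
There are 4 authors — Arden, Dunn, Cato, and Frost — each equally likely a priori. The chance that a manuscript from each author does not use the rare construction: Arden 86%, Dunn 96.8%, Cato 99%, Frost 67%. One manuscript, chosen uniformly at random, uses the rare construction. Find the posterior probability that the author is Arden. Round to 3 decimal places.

Taking complements, P(rare-form | each) = Arden 0.14, Dunn 0.032, Cato 0.01, Frost 0.33.
With a uniform prior (1/4 each), posterior ∝ likelihood:
  Arden: 0.14
  Dunn: 0.032
  Cato: 0.01
  Frost: 0.33
Sum = 0.512.
P(Arden | evidence) = 0.14 / 0.512 ≈ 0.273.

0.273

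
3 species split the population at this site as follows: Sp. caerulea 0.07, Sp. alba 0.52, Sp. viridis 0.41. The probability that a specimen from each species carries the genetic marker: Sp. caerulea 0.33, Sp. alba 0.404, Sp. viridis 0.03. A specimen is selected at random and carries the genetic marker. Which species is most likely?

Prior × likelihood for each hypothesis:
  Sp. caerulea: 0.07 × 0.33 = 0.0231
  Sp. alba: 0.52 × 0.404 = 0.21008
  Sp. viridis: 0.41 × 0.03 = 0.0123
Normalizing constant = 0.24548.
Largest term belongs to Sp. alba, so Sp. alba is most probable.

Sp. alba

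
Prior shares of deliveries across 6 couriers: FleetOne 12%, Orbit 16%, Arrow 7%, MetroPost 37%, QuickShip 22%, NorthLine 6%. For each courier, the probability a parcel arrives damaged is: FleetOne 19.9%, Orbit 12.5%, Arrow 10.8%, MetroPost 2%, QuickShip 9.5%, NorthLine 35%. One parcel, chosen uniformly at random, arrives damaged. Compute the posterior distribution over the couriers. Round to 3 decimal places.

FleetOne 0.237, Orbit 0.199, Arrow 0.075, MetroPost 0.073, QuickShip 0.207, NorthLine 0.208

Compute prior × likelihood for every hypothesis:
  FleetOne: 0.12 × 0.199 = 0.02388
  Orbit: 0.16 × 0.125 = 0.02
  Arrow: 0.07 × 0.108 = 0.00756
  MetroPost: 0.37 × 0.02 = 0.0074
  QuickShip: 0.22 × 0.095 = 0.0209
  NorthLine: 0.06 × 0.35 = 0.021
Total = 0.10074.
P(FleetOne | damaged) = 0.02388/0.10074 ≈ 0.237
P(Orbit | damaged) = 0.02/0.10074 ≈ 0.199
P(Arrow | damaged) = 0.00756/0.10074 ≈ 0.075
P(MetroPost | damaged) = 0.0074/0.10074 ≈ 0.073
P(QuickShip | damaged) = 0.0209/0.10074 ≈ 0.207
P(NorthLine | damaged) = 0.021/0.10074 ≈ 0.208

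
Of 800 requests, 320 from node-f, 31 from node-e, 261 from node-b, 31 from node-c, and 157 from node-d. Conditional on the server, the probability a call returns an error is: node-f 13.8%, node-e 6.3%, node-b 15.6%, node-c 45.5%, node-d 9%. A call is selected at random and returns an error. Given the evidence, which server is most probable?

By Bayes' rule, posterior ∝ prior × likelihood:
  node-f: 0.4 × 0.138 = 0.0552
  node-e: 0.03875 × 0.063 = 0.00244125
  node-b: 0.32625 × 0.156 = 0.050895
  node-c: 0.03875 × 0.455 = 0.01763125
  node-d: 0.19625 × 0.09 = 0.0176625
Total = 0.14383.
Largest term belongs to node-f, so node-f is most probable.

node-f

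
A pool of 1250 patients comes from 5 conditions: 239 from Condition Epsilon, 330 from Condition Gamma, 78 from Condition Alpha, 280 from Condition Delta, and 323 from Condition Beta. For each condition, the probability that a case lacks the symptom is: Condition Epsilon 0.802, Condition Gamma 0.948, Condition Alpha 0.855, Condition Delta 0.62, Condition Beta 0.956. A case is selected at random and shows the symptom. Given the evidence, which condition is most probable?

Taking complements, P(symptomatic | each) = Condition Epsilon 0.198, Condition Gamma 0.052, Condition Alpha 0.145, Condition Delta 0.38, Condition Beta 0.044.
Compute prior × likelihood for every hypothesis:
  Condition Epsilon: 0.1912 × 0.198 = 0.0378576
  Condition Gamma: 0.264 × 0.052 = 0.013728
  Condition Alpha: 0.0624 × 0.145 = 0.009048
  Condition Delta: 0.224 × 0.38 = 0.08512
  Condition Beta: 0.2584 × 0.044 = 0.0113696
Sum = 0.1571232.
Largest term belongs to Condition Delta, so Condition Delta is most probable.

Condition Delta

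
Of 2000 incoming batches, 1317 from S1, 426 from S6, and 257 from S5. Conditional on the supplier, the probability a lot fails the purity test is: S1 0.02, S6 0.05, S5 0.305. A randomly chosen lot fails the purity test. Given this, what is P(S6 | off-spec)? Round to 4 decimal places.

By Bayes' rule, posterior ∝ prior × likelihood:
  S1: 0.6585 × 0.02 = 0.01317
  S6: 0.213 × 0.05 = 0.01065
  S5: 0.1285 × 0.305 = 0.0391925
Normalizing constant = 0.0630125.
P(S6 | evidence) = 0.01065 / 0.0630125 ≈ 0.1690.

0.1690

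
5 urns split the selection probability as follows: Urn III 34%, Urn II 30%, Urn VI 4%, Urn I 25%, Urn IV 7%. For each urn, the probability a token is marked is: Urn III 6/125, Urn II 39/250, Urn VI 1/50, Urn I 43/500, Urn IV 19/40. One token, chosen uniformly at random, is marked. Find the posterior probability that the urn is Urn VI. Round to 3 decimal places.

Prior × likelihood for each hypothesis:
  Urn III: 0.34 × 0.048 = 0.01632
  Urn II: 0.3 × 0.156 = 0.0468
  Urn VI: 0.04 × 0.02 = 0.0008
  Urn I: 0.25 × 0.086 = 0.0215
  Urn IV: 0.07 × 0.475 = 0.03325
Sum = 0.11867.
P(Urn VI | evidence) = 0.0008 / 0.11867 ≈ 0.007.

0.007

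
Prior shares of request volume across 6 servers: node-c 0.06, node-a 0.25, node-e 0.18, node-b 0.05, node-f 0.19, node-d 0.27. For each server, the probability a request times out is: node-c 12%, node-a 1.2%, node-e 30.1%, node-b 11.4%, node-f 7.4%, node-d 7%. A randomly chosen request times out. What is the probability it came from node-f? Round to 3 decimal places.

Prior × likelihood for each hypothesis:
  node-c: 0.06 × 0.12 = 0.0072
  node-a: 0.25 × 0.012 = 0.003
  node-e: 0.18 × 0.301 = 0.05418
  node-b: 0.05 × 0.114 = 0.0057
  node-f: 0.19 × 0.074 = 0.01406
  node-d: 0.27 × 0.07 = 0.0189
Sum = 0.10304.
P(node-f | evidence) = 0.01406 / 0.10304 ≈ 0.136.

0.136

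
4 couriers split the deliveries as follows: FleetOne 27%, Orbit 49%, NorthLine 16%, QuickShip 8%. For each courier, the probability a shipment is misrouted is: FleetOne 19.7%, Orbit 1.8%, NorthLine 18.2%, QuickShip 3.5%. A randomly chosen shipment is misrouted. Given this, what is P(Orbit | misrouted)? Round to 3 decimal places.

0.094

Prior × likelihood for each hypothesis:
  FleetOne: 0.27 × 0.197 = 0.05319
  Orbit: 0.49 × 0.018 = 0.00882
  NorthLine: 0.16 × 0.182 = 0.02912
  QuickShip: 0.08 × 0.035 = 0.0028
Total = 0.09393.
P(Orbit | evidence) = 0.00882 / 0.09393 ≈ 0.094.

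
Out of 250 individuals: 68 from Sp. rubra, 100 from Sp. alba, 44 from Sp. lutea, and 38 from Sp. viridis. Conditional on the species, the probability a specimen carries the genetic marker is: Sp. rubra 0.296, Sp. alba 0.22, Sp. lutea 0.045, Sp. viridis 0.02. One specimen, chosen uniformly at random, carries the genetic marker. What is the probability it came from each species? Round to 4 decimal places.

Sp. rubra 0.4486, Sp. alba 0.4903, Sp. lutea 0.0441, Sp. viridis 0.0169

Prior × likelihood for each hypothesis:
  Sp. rubra: 0.272 × 0.296 = 0.080512
  Sp. alba: 0.4 × 0.22 = 0.088
  Sp. lutea: 0.176 × 0.045 = 0.00792
  Sp. viridis: 0.152 × 0.02 = 0.00304
Sum = 0.179472.
P(Sp. rubra | marker) = 0.080512/0.179472 ≈ 0.4486
P(Sp. alba | marker) = 0.088/0.179472 ≈ 0.4903
P(Sp. lutea | marker) = 0.00792/0.179472 ≈ 0.0441
P(Sp. viridis | marker) = 0.00304/0.179472 ≈ 0.0169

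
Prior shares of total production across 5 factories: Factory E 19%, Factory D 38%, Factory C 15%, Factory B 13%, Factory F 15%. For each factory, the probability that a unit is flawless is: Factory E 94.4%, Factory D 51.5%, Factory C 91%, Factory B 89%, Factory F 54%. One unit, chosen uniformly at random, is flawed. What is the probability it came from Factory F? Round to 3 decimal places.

0.237

Taking complements, P(flawed | each) = Factory E 0.056, Factory D 0.485, Factory C 0.09, Factory B 0.11, Factory F 0.46.
Unnormalized posteriors (prior × likelihood):
  Factory E: 0.19 × 0.056 = 0.01064
  Factory D: 0.38 × 0.485 = 0.1843
  Factory C: 0.15 × 0.09 = 0.0135
  Factory B: 0.13 × 0.11 = 0.0143
  Factory F: 0.15 × 0.46 = 0.069
Sum = 0.29174.
P(Factory F | evidence) = 0.069 / 0.29174 ≈ 0.237.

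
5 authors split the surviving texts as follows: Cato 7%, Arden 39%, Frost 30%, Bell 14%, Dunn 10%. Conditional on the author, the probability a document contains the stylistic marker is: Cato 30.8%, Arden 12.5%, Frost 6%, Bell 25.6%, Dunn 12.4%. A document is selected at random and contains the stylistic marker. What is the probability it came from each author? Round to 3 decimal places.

Cato 0.158, Arden 0.357, Frost 0.132, Bell 0.262, Dunn 0.091

Compute prior × likelihood for every hypothesis:
  Cato: 0.07 × 0.308 = 0.02156
  Arden: 0.39 × 0.125 = 0.04875
  Frost: 0.3 × 0.06 = 0.018
  Bell: 0.14 × 0.256 = 0.03584
  Dunn: 0.1 × 0.124 = 0.0124
Total = 0.13655.
P(Cato | marker) = 0.02156/0.13655 ≈ 0.158
P(Arden | marker) = 0.04875/0.13655 ≈ 0.357
P(Frost | marker) = 0.018/0.13655 ≈ 0.132
P(Bell | marker) = 0.03584/0.13655 ≈ 0.262
P(Dunn | marker) = 0.0124/0.13655 ≈ 0.091
(Check: 0.158+0.357+0.132+0.262+0.091 = 1.000.)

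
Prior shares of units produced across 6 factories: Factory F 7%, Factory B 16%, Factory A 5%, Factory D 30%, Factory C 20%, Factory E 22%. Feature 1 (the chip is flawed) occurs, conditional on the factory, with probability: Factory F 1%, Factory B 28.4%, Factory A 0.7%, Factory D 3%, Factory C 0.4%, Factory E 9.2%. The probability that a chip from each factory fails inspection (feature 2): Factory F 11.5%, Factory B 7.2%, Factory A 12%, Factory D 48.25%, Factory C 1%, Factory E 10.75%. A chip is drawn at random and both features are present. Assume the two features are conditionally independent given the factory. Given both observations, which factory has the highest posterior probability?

Prior × likelihood for each hypothesis:
  Factory F: 0.07 × 0.01 × 0.115 = 0.0000805
  Factory B: 0.16 × 0.284 × 0.072 = 0.00327168
  Factory A: 0.05 × 0.007 × 0.12 = 0.000042
  Factory D: 0.3 × 0.03 × 0.4825 = 0.0043425
  Factory C: 0.2 × 0.004 × 0.01 = 0.000008
  Factory E: 0.22 × 0.092 × 0.1075 = 0.0021758
Sum = 0.00992048.
Largest term belongs to Factory D, so Factory D is most probable.

Factory D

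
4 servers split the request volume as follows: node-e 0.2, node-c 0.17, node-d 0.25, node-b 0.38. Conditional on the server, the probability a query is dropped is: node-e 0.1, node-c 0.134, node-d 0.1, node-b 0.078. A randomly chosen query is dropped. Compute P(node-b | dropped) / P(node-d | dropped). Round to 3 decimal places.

Prior × likelihood for each hypothesis:
  node-e: 0.2 × 0.1 = 0.02
  node-c: 0.17 × 0.134 = 0.02278
  node-d: 0.25 × 0.1 = 0.025
  node-b: 0.38 × 0.078 = 0.02964
Sum = 0.09742.
The ratio is 0.02964 / 0.025 (the normalizer cancels) = 1.186.

1.186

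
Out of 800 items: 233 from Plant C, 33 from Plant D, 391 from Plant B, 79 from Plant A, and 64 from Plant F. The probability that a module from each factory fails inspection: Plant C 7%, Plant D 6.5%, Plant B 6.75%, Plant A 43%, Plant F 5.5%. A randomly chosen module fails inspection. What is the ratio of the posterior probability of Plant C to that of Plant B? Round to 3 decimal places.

Compute prior × likelihood for every hypothesis:
  Plant C: 0.29125 × 0.07 = 0.0203875
  Plant D: 0.04125 × 0.065 = 0.00268125
  Plant B: 0.48875 × 0.0675 = 0.032990625
  Plant A: 0.09875 × 0.43 = 0.0424625
  Plant F: 0.08 × 0.055 = 0.0044
Total = 0.102921875.
The ratio is 0.0203875 / 0.032990625 (the normalizer cancels) = 0.618.

0.618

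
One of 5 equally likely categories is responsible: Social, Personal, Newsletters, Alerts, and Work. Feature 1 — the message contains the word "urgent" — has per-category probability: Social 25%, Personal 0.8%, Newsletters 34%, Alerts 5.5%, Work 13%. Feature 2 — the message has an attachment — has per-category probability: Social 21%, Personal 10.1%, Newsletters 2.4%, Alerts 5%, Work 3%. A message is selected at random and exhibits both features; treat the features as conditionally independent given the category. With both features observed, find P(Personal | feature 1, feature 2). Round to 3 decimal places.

0.012

Since the prior is uniform, the posterior is proportional to the likelihood:
  Social: 0.25 × 0.21 = 0.0525
  Personal: 0.008 × 0.101 = 0.000808
  Newsletters: 0.34 × 0.024 = 0.00816
  Alerts: 0.055 × 0.05 = 0.00275
  Work: 0.13 × 0.03 = 0.0039
Sum = 0.068118.
P(Personal | evidence) = 0.000808 / 0.068118 ≈ 0.012.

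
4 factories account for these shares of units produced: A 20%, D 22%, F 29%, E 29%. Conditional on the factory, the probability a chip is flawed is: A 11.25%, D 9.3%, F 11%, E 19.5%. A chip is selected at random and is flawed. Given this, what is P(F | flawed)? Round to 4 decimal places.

0.2428

By Bayes' rule, posterior ∝ prior × likelihood:
  A: 0.2 × 0.1125 = 0.0225
  D: 0.22 × 0.093 = 0.02046
  F: 0.29 × 0.11 = 0.0319
  E: 0.29 × 0.195 = 0.05655
Normalizing constant = 0.13141.
P(F | evidence) = 0.0319 / 0.13141 ≈ 0.2428.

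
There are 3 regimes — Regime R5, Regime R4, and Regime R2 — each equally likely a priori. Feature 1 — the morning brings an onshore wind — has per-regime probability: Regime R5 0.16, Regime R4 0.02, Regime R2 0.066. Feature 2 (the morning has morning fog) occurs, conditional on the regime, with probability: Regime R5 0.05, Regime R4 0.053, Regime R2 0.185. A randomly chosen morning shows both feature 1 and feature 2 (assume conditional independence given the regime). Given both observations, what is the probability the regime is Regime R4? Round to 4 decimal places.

With a uniform prior (1/3 each), posterior ∝ likelihood:
  Regime R5: 0.16 × 0.05 = 0.008
  Regime R4: 0.02 × 0.053 = 0.00106
  Regime R2: 0.066 × 0.185 = 0.01221
Total = 0.02127.
P(Regime R4 | evidence) = 0.00106 / 0.02127 ≈ 0.0498.

0.0498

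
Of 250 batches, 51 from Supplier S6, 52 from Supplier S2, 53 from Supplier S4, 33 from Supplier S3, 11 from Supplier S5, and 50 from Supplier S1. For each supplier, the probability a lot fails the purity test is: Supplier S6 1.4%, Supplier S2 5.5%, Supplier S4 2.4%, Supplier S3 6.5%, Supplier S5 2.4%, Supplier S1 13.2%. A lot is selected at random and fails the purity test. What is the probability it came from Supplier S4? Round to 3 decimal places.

0.092

Compute prior × likelihood for every hypothesis:
  Supplier S6: 0.204 × 0.014 = 0.002856
  Supplier S2: 0.208 × 0.055 = 0.01144
  Supplier S4: 0.212 × 0.024 = 0.005088
  Supplier S3: 0.132 × 0.065 = 0.00858
  Supplier S5: 0.044 × 0.024 = 0.001056
  Supplier S1: 0.2 × 0.132 = 0.0264
Normalizing constant = 0.05542.
P(Supplier S4 | evidence) = 0.005088 / 0.05542 ≈ 0.092.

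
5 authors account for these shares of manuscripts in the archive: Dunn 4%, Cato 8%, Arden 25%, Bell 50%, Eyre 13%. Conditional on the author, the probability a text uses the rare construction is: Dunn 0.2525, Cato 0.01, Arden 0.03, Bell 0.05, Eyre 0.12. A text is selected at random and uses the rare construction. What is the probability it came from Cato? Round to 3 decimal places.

0.014

By Bayes' rule, posterior ∝ prior × likelihood:
  Dunn: 0.04 × 0.2525 = 0.0101
  Cato: 0.08 × 0.01 = 0.0008
  Arden: 0.25 × 0.03 = 0.0075
  Bell: 0.5 × 0.05 = 0.025
  Eyre: 0.13 × 0.12 = 0.0156
Total = 0.059.
P(Cato | evidence) = 0.0008 / 0.059 ≈ 0.014.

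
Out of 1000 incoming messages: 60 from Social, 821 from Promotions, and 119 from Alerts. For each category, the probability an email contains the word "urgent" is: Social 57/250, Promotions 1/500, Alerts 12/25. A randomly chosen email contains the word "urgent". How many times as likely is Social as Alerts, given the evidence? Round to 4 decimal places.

0.2395

By Bayes' rule, posterior ∝ prior × likelihood:
  Social: 0.06 × 0.228 = 0.01368
  Promotions: 0.821 × 0.002 = 0.001642
  Alerts: 0.119 × 0.48 = 0.05712
Sum = 0.072442.
The ratio is 0.01368 / 0.05712 (the normalizer cancels) = 0.2395.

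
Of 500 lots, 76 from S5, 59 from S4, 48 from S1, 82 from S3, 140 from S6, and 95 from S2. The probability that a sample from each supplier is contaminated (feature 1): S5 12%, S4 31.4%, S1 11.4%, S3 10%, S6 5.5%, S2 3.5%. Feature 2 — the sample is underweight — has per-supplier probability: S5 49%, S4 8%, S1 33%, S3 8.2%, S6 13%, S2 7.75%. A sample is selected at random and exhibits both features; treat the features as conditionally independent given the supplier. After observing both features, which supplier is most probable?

S5

Unnormalized posteriors (prior × likelihood):
  S5: 0.152 × 0.12 × 0.49 = 0.0089376
  S4: 0.118 × 0.314 × 0.08 = 0.00296416
  S1: 0.096 × 0.114 × 0.33 = 0.00361152
  S3: 0.164 × 0.1 × 0.082 = 0.0013448
  S6: 0.28 × 0.055 × 0.13 = 0.002002
  S2: 0.19 × 0.035 × 0.0775 = 0.000515375
Total = 0.019375455.
Largest term belongs to S5, so S5 is most probable.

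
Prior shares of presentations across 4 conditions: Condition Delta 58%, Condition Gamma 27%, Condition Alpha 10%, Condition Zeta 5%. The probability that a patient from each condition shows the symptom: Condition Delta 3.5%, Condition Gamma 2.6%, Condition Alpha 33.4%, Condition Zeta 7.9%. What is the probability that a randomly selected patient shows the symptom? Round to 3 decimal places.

Unnormalized posteriors (prior × likelihood):
  Condition Delta: 0.58 × 0.035 = 0.0203
  Condition Gamma: 0.27 × 0.026 = 0.00702
  Condition Alpha: 0.1 × 0.334 = 0.0334
  Condition Zeta: 0.05 × 0.079 = 0.00395
P(symptomatic) = 0.0203 + 0.00702 + 0.0334 + 0.00395 = 0.06467 → 0.065.

0.065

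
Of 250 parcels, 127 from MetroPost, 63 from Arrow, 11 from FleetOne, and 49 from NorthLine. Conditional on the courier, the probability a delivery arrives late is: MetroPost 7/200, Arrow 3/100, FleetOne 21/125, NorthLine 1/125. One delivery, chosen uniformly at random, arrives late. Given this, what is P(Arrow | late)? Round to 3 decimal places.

By Bayes' rule, posterior ∝ prior × likelihood:
  MetroPost: 0.508 × 0.035 = 0.01778
  Arrow: 0.252 × 0.03 = 0.00756
  FleetOne: 0.044 × 0.168 = 0.007392
  NorthLine: 0.196 × 0.008 = 0.001568
Total = 0.0343.
P(Arrow | evidence) = 0.00756 / 0.0343 ≈ 0.220.

0.220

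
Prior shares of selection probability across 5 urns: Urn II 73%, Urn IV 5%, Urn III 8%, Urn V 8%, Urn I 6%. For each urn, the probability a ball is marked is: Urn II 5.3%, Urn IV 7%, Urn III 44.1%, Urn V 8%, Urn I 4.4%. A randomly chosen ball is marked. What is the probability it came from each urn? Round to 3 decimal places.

Urn II 0.447, Urn IV 0.040, Urn III 0.408, Urn V 0.074, Urn I 0.031

Unnormalized posteriors (prior × likelihood):
  Urn II: 0.73 × 0.053 = 0.03869
  Urn IV: 0.05 × 0.07 = 0.0035
  Urn III: 0.08 × 0.441 = 0.03528
  Urn V: 0.08 × 0.08 = 0.0064
  Urn I: 0.06 × 0.044 = 0.00264
Sum = 0.08651.
P(Urn II | marked) = 0.03869/0.08651 ≈ 0.447
P(Urn IV | marked) = 0.0035/0.08651 ≈ 0.040
P(Urn III | marked) = 0.03528/0.08651 ≈ 0.408
P(Urn V | marked) = 0.0064/0.08651 ≈ 0.074
P(Urn I | marked) = 0.00264/0.08651 ≈ 0.031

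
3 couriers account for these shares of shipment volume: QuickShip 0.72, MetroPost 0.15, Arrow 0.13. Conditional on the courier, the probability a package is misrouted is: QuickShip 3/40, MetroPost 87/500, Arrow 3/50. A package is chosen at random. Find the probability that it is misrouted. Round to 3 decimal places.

By Bayes' rule, posterior ∝ prior × likelihood:
  QuickShip: 0.72 × 0.075 = 0.054
  MetroPost: 0.15 × 0.174 = 0.0261
  Arrow: 0.13 × 0.06 = 0.0078
P(misrouted) = 0.054 + 0.0261 + 0.0078 = 0.0879 → 0.088.

0.088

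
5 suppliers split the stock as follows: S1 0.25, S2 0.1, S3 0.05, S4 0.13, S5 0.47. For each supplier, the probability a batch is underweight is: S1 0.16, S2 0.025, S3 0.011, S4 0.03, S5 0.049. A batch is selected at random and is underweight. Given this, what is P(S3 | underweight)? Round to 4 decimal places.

Unnormalized posteriors (prior × likelihood):
  S1: 0.25 × 0.16 = 0.04
  S2: 0.1 × 0.025 = 0.0025
  S3: 0.05 × 0.011 = 0.00055
  S4: 0.13 × 0.03 = 0.0039
  S5: 0.47 × 0.049 = 0.02303
Sum = 0.06998.
P(S3 | evidence) = 0.00055 / 0.06998 ≈ 0.0079.

0.0079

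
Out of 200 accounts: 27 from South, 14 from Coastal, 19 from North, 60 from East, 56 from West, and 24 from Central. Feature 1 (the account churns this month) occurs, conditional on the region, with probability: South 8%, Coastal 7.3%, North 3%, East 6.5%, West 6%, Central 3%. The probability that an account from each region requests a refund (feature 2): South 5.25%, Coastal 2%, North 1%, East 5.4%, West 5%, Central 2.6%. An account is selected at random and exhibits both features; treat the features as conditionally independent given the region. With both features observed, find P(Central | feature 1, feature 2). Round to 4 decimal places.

0.0349

Unnormalized posteriors (prior × likelihood):
  South: 0.135 × 0.08 × 0.0525 = 0.000567
  Coastal: 0.07 × 0.073 × 0.02 = 0.0001022
  North: 0.095 × 0.03 × 0.01 = 0.0000285
  East: 0.3 × 0.065 × 0.054 = 0.001053
  West: 0.28 × 0.06 × 0.05 = 0.00084
  Central: 0.12 × 0.03 × 0.026 = 0.0000936
Normalizing constant = 0.0026843.
P(Central | evidence) = 0.0000936 / 0.0026843 ≈ 0.0349.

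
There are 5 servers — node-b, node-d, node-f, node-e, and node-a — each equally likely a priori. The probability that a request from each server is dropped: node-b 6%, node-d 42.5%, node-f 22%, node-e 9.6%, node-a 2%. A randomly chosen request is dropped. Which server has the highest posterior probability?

node-d

Since the prior is uniform, the posterior is proportional to the likelihood:
  node-b: 0.06
  node-d: 0.425
  node-f: 0.22
  node-e: 0.096
  node-a: 0.02
Total = 0.821.
Largest term belongs to node-d, so node-d is most probable.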